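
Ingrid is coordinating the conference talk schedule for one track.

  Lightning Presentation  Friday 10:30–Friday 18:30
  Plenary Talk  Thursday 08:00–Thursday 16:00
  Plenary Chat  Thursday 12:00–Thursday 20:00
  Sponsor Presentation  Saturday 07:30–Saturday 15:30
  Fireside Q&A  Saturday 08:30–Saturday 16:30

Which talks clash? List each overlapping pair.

Sorted by start: Plenary Talk, Plenary Chat, Lightning Presentation, Sponsor Presentation, Fireside Q&A.
Plenary Chat starts before Plenary Talk ends → Plenary Talk and Plenary Chat overlap.
Lightning Presentation starts after Plenary Talk ends, so Plenary Talk has no further overlaps.
Lightning Presentation starts after Plenary Chat ends, so Plenary Chat has no further overlaps.
Sponsor Presentation starts after Lightning Presentation ends, so Lightning Presentation has no further overlaps.
Fireside Q&A starts before Sponsor Presentation ends → Sponsor Presentation and Fireside Q&A overlap.

Fireside Q&A & Sponsor Presentation, Plenary Chat & Plenary Talk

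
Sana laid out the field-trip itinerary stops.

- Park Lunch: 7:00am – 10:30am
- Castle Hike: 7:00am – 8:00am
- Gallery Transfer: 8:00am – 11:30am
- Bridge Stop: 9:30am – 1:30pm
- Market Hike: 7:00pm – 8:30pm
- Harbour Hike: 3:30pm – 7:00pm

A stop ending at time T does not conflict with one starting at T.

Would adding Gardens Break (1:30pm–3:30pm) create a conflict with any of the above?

Park Lunch: ends 10:30am at or before Gardens Break starts 1:30pm → clear.
Castle Hike: ends 8:00am at or before Gardens Break starts 1:30pm → clear.
Gallery Transfer: ends 11:30am at or before Gardens Break starts 1:30pm → clear.
Bridge Stop: ends 1:30pm at or before Gardens Break starts 1:30pm → clear.
Harbour Hike: starts 3:30pm at or after Gardens Break ends 3:30pm → clear.
Market Hike: starts 7:00pm at or after Gardens Break ends 3:30pm → clear.

No — it doesn't clash with anything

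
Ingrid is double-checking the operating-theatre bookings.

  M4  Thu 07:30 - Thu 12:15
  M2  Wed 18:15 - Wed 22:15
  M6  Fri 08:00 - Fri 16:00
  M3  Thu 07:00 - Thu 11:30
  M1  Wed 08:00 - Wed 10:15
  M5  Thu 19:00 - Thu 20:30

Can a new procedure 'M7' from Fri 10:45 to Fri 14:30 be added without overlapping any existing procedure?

M1: ends Wed 10:15 at or before M7 starts Fri 10:45 → clear.
M2: ends Wed 22:15 at or before M7 starts Fri 10:45 → clear.
M3: ends Thu 11:30 at or before M7 starts Fri 10:45 → clear.
M4: ends Thu 12:15 at or before M7 starts Fri 10:45 → clear.
M5: ends Thu 20:30 at or before M7 starts Fri 10:45 → clear.
M6: starts Fri 08:00 before M7 ends Fri 14:30, and ends Fri 16:00 after M7 starts Fri 10:45 → overlap.
M7 overlaps M6.

No — it overlaps M6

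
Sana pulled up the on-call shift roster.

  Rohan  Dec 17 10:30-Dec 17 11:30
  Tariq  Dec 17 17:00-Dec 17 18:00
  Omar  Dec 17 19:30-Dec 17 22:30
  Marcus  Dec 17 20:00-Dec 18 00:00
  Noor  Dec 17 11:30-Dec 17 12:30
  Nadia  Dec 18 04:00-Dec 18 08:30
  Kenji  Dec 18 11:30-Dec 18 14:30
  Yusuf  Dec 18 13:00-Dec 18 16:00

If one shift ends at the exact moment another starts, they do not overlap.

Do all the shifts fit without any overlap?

No

Sorted by start: Rohan, Noor, Tariq, Omar, Marcus, Nadia, Kenji, Yusuf.
Noor starts exactly when Rohan ends (back-to-back, no overlap), so Rohan has no further overlaps.
Tariq starts after Noor ends, so Noor has no further overlaps.
Omar starts after Tariq ends, so Tariq has no further overlaps.
Marcus starts before Omar ends → Omar and Marcus overlap.
That's a conflict, so the schedule is not conflict-free.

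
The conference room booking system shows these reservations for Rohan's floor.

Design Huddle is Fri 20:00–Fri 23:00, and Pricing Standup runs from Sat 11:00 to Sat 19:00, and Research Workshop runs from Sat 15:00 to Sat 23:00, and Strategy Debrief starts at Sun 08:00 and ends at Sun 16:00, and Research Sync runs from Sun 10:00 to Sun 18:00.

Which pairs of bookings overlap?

Two intervals overlap when each starts before the other ends.
Sorted by start: Design Huddle, Pricing Standup, Research Workshop, Strategy Debrief, Research Sync.
Pricing Standup starts after Design Huddle ends; Design Huddle is clear from here.
Research Workshop starts before Pricing Standup ends → Pricing Standup and Research Workshop overlap.
Strategy Debrief starts after Pricing Standup ends; Pricing Standup is clear from here.
Strategy Debrief starts after Research Workshop ends; Research Workshop is clear from here.
Research Sync starts before Strategy Debrief ends → Strategy Debrief and Research Sync overlap.

Pricing Standup & Research Workshop, Research Sync & Strategy Debrief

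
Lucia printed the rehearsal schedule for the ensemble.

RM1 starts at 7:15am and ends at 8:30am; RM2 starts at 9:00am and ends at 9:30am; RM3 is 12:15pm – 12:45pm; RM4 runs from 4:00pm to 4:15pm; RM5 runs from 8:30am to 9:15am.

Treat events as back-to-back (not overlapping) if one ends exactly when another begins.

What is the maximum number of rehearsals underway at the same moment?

Sweep the timeline, counting +1 at each start and −1 at each end (ends before starts at a tie):
7:15am start RM1 → 1
8:30am end RM1 → 0
8:30am start RM5 → 1
9:00am start RM2 → 2
9:15am end RM5 → 1
9:30am end RM2 → 0
12:15pm start RM3 → 1
12:45pm end RM3 → 0
4:00pm start RM4 → 1
4:15pm end RM4 → 0
Peak is 2, at 9:00am (RM2, RM5).

2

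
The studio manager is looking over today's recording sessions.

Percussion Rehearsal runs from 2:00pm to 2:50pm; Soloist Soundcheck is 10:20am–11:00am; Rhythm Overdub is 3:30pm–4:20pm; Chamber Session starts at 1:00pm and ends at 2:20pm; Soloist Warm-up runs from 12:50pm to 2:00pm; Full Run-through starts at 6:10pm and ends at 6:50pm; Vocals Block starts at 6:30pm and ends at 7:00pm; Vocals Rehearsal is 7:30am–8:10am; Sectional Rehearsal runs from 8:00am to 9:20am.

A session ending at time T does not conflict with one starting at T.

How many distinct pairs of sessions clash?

Sorted by start: Vocals Rehearsal, Sectional Rehearsal, Soloist Soundcheck, Soloist Warm-up, Chamber Session, Percussion Rehearsal, Rhythm Overdub, Full Run-through, Vocals Block.
Sectional Rehearsal starts before Vocals Rehearsal ends → Vocals Rehearsal and Sectional Rehearsal overlap.
Soloist Soundcheck starts after Vocals Rehearsal ends, so nothing later overlaps Vocals Rehearsal either.
Soloist Soundcheck starts after Sectional Rehearsal ends, so nothing later overlaps Sectional Rehearsal either.
Soloist Warm-up starts after Soloist Soundcheck ends, so nothing later overlaps Soloist Soundcheck either.
Chamber Session starts before Soloist Warm-up ends → Soloist Warm-up and Chamber Session overlap.
Percussion Rehearsal starts exactly when Soloist Warm-up ends (back-to-back, no overlap), so nothing later overlaps Soloist Warm-up either.
Percussion Rehearsal starts before Chamber Session ends → Chamber Session and Percussion Rehearsal overlap.
Rhythm Overdub starts after Chamber Session ends, so nothing later overlaps Chamber Session either.
Rhythm Overdub starts after Percussion Rehearsal ends, so nothing later overlaps Percussion Rehearsal either.
Full Run-through starts after Rhythm Overdub ends, so nothing later overlaps Rhythm Overdub either.
Vocals Block starts before Full Run-through ends → Full Run-through and Vocals Block overlap.
Overlapping pairs: Chamber Session & Percussion Rehearsal, Chamber Session & Soloist Warm-up, Full Run-through & Vocals Block, Sectional Rehearsal & Vocals Rehearsal — 4 in total.

4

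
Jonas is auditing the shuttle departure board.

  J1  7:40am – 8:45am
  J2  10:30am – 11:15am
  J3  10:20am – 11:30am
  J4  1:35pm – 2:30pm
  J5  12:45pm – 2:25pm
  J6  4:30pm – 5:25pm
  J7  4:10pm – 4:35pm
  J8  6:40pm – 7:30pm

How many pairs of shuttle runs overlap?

3

Check each pair: they overlap iff neither finishes before the other starts.
Sorted by start: J1, J3, J2, J5, J4, J7, J6, J8.
J3 starts after J1 ends; J1 is clear from here.
J2 starts before J3 ends → J3 and J2 overlap.
J5 starts after J3 ends; J3 is clear from here.
J5 starts after J2 ends; J2 is clear from here.
J4 starts before J5 ends → J5 and J4 overlap.
J7 starts after J5 ends; J5 is clear from here.
J7 starts after J4 ends; J4 is clear from here.
J6 starts before J7 ends → J7 and J6 overlap.
J8 starts after J7 ends.
J8 starts after J6 ends.
Overlapping pairs: J2 & J3, J4 & J5, J6 & J7 — 3 in total.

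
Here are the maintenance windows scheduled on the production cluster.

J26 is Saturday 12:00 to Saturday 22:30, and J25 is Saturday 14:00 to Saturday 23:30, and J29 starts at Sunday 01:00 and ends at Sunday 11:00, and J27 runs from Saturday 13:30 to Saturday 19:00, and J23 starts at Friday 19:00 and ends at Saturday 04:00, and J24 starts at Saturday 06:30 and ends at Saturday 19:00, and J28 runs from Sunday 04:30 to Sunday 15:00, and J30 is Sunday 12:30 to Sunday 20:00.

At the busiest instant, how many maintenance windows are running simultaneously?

4

Walk through starts and ends in time order (an end at T is processed before a start at T):
Friday 19:00 start J23 → 1
Saturday 04:00 end J23 → 0
Saturday 06:30 start J24 → 1
Saturday 12:00 start J26 → 2
Saturday 13:30 start J27 → 3
Saturday 14:00 start J25 → 4
Saturday 19:00 end J24 → 3
Saturday 19:00 end J27 → 2
Saturday 22:30 end J26 → 1
Saturday 23:30 end J25 → 0
Sunday 01:00 start J29 → 1
Sunday 04:30 start J28 → 2
Sunday 11:00 end J29 → 1
Sunday 12:30 start J30 → 2
Sunday 15:00 end J28 → 1
Sunday 20:00 end J30 → 0
Peak is 4, at Saturday 14:00 (J24, J25, J26, J27).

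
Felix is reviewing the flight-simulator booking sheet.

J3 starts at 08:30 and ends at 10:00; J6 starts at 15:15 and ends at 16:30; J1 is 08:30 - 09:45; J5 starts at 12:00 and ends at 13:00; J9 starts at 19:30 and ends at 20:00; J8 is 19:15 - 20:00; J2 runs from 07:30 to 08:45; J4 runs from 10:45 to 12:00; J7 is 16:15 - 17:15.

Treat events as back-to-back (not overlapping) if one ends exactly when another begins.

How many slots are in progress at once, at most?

Sweep the timeline, counting +1 at each start and −1 at each end (ends before starts at a tie):
07:30 start J2 → 1
08:30 start J1 → 2
08:30 start J3 → 3
08:45 end J2 → 2
09:45 end J1 → 1
10:00 end J3 → 0
10:45 start J4 → 1
12:00 end J4 → 0
12:00 start J5 → 1
13:00 end J5 → 0
15:15 start J6 → 1
16:15 start J7 → 2
16:30 end J6 → 1
17:15 end J7 → 0
19:15 start J8 → 1
19:30 start J9 → 2
20:00 end J8 → 1
20:00 end J9 → 0
Peak is 3, at 08:30 (J1, J2, J3).

3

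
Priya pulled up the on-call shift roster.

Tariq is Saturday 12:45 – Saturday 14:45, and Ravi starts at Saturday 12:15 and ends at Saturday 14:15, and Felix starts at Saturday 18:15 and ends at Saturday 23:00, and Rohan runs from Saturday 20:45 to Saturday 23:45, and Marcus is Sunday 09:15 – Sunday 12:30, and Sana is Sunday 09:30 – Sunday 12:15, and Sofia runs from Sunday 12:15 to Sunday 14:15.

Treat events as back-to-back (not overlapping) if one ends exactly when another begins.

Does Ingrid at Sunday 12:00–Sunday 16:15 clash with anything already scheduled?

Yes — it overlaps Marcus, Sana, Sofia

Ravi: ends Saturday 14:15 at or before Ingrid starts Sunday 12:00 → clear.
Tariq: ends Saturday 14:45 at or before Ingrid starts Sunday 12:00 → clear.
Felix: ends Saturday 23:00 at or before Ingrid starts Sunday 12:00 → clear.
Rohan: ends Saturday 23:45 at or before Ingrid starts Sunday 12:00 → clear.
Marcus: starts Sunday 09:15 before Ingrid ends Sunday 16:15, and ends Sunday 12:30 after Ingrid starts Sunday 12:00 → overlap.
Sana: starts Sunday 09:30 before Ingrid ends Sunday 16:15, and ends Sunday 12:15 after Ingrid starts Sunday 12:00 → overlap.
Sofia: starts Sunday 12:15 before Ingrid ends Sunday 16:15, and ends Sunday 14:15 after Ingrid starts Sunday 12:00 → overlap.
Ingrid overlaps Marcus, Sana, Sofia.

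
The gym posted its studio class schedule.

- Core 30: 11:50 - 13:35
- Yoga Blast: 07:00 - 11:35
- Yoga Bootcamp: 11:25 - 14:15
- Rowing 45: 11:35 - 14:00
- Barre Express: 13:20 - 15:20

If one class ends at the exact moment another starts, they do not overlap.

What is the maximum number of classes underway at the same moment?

Sort all start/end points and keep a running count:
07:00 start Yoga Blast → 1
11:25 start Yoga Bootcamp → 2
11:35 end Yoga Blast → 1
11:35 start Rowing 45 → 2
11:50 start Core 30 → 3
13:20 start Barre Express → 4
13:35 end Core 30 → 3
14:00 end Rowing 45 → 2
14:15 end Yoga Bootcamp → 1
15:20 end Barre Express → 0
Peak is 4, at 13:20 (Barre Express, Core 30, Rowing 45, Yoga Bootcamp).

4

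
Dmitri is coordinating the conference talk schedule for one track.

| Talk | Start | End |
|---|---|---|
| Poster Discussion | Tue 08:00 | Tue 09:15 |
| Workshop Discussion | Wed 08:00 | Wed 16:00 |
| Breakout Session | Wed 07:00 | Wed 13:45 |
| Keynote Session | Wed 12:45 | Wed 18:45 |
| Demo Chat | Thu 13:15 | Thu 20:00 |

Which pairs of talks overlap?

Sorted by start: Poster Discussion, Breakout Session, Workshop Discussion, Keynote Session, Demo Chat.
Breakout Session starts after Poster Discussion ends, so Poster Discussion has no further overlaps.
Workshop Discussion starts before Breakout Session ends → Breakout Session and Workshop Discussion overlap.
Keynote Session starts before Breakout Session ends → Breakout Session and Keynote Session overlap.
Demo Chat starts after Breakout Session ends.
Keynote Session starts before Workshop Discussion ends → Workshop Discussion and Keynote Session overlap.
Demo Chat starts after Workshop Discussion ends.
Demo Chat starts after Keynote Session ends.

Breakout Session & Keynote Session, Breakout Session & Workshop Discussion, Keynote Session & Workshop Discussion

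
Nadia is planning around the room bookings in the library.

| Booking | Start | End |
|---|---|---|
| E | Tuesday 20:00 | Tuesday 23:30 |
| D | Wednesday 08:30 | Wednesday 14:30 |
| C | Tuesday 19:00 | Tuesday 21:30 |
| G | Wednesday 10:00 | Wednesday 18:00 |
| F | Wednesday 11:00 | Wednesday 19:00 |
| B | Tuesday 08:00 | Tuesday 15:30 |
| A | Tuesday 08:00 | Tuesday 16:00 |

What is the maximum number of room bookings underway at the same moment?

3

Walk through starts and ends in time order (an end at T is processed before a start at T):
Tuesday 08:00 start A → 1
Tuesday 08:00 start B → 2
Tuesday 15:30 end B → 1
Tuesday 16:00 end A → 0
Tuesday 19:00 start C → 1
Tuesday 20:00 start E → 2
Tuesday 21:30 end C → 1
Tuesday 23:30 end E → 0
Wednesday 08:30 start D → 1
Wednesday 10:00 start G → 2
Wednesday 11:00 start F → 3
Wednesday 14:30 end D → 2
Wednesday 18:00 end G → 1
Wednesday 19:00 end F → 0
Peak is 3, at Wednesday 11:00 (D, F, G).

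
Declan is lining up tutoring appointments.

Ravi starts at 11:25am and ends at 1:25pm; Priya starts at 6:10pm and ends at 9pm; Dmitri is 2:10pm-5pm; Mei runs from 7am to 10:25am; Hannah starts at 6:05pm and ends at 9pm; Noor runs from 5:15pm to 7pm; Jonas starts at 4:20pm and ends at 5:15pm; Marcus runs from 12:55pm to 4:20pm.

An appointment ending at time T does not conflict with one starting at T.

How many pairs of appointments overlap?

Sorted by start: Mei, Ravi, Marcus, Dmitri, Jonas, Noor, Hannah, Priya.
Ravi starts after Mei ends; Mei is clear from here.
Marcus starts before Ravi ends → Ravi and Marcus overlap.
Dmitri starts after Ravi ends; Ravi is clear from here.
Dmitri starts before Marcus ends → Marcus and Dmitri overlap.
Jonas starts exactly when Marcus ends (back-to-back, no overlap); Marcus is clear from here.
Jonas starts before Dmitri ends → Dmitri and Jonas overlap.
Noor starts after Dmitri ends; Dmitri is clear from here.
Noor starts exactly when Jonas ends (back-to-back, no overlap); Jonas is clear from here.
Hannah starts before Noor ends → Noor and Hannah overlap.
Priya starts before Noor ends → Noor and Priya overlap.
Priya starts before Hannah ends → Hannah and Priya overlap.
Overlapping pairs: Dmitri & Jonas, Dmitri & Marcus, Hannah & Noor, Hannah & Priya, Marcus & Ravi, Noor & Priya — 6 in total.

6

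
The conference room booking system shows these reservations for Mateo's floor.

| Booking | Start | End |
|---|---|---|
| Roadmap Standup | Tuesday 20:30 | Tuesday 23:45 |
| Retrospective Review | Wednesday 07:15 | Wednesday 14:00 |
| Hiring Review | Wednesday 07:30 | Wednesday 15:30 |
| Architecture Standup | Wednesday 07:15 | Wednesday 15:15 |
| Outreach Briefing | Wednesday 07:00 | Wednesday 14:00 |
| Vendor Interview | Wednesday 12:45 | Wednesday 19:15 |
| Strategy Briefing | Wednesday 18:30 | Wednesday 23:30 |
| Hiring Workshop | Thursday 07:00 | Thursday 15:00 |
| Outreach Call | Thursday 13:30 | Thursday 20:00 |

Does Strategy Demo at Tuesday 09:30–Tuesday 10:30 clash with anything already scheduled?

Roadmap Standup: starts Tuesday 20:30 at or after Strategy Demo ends Tuesday 10:30 → clear.
Outreach Briefing: starts Wednesday 07:00 at or after Strategy Demo ends Tuesday 10:30 → clear.
Retrospective Review: starts Wednesday 07:15 at or after Strategy Demo ends Tuesday 10:30 → clear.
Architecture Standup: starts Wednesday 07:15 at or after Strategy Demo ends Tuesday 10:30 → clear.
Hiring Review: starts Wednesday 07:30 at or after Strategy Demo ends Tuesday 10:30 → clear.
Vendor Interview: starts Wednesday 12:45 at or after Strategy Demo ends Tuesday 10:30 → clear.
Strategy Briefing: starts Wednesday 18:30 at or after Strategy Demo ends Tuesday 10:30 → clear.
Hiring Workshop: starts Thursday 07:00 at or after Strategy Demo ends Tuesday 10:30 → clear.
Outreach Call: starts Thursday 13:30 at or after Strategy Demo ends Tuesday 10:30 → clear.

No — it doesn't clash with anything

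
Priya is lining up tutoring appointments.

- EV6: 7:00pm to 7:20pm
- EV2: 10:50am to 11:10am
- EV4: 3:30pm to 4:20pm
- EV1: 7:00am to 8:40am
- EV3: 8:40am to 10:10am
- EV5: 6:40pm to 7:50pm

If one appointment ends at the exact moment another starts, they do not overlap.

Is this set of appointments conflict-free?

No

Sorted by start: EV1, EV3, EV2, EV4, EV5, EV6.
EV3 starts exactly when EV1 ends (back-to-back, no overlap), so EV1 has no further overlaps.
EV2 starts after EV3 ends, so EV3 has no further overlaps.
EV4 starts after EV2 ends, so EV2 has no further overlaps.
EV5 starts after EV4 ends, so EV4 has no further overlaps.
EV6 starts before EV5 ends → EV5 and EV6 overlap.
That's a conflict, so the schedule is not conflict-free.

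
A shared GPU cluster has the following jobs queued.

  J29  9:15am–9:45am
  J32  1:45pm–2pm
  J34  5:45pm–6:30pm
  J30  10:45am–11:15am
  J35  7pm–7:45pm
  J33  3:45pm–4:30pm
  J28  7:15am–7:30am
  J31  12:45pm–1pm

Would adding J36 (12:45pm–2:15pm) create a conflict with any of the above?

Yes — it overlaps J31, J32

J28: ends 7:30am at or before J36 starts 12:45pm → clear.
J29: ends 9:45am at or before J36 starts 12:45pm → clear.
J30: ends 11:15am at or before J36 starts 12:45pm → clear.
J31: starts 12:45pm before J36 ends 2:15pm, and ends 1pm after J36 starts 12:45pm → overlap.
J32: starts 1:45pm before J36 ends 2:15pm, and ends 2pm after J36 starts 12:45pm → overlap.
J33: starts 3:45pm at or after J36 ends 2:15pm → clear.
J34: starts 5:45pm at or after J36 ends 2:15pm → clear.
J35: starts 7pm at or after J36 ends 2:15pm → clear.
J36 overlaps J31, J32.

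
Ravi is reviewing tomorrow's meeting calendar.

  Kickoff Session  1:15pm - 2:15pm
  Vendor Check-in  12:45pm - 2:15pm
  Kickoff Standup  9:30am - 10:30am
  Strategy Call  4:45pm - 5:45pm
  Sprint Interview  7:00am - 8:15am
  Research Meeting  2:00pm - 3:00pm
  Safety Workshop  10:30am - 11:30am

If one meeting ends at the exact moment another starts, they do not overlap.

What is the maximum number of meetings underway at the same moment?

3

Sort all start/end points and keep a running count:
7:00am start Sprint Interview → 1
8:15am end Sprint Interview → 0
9:30am start Kickoff Standup → 1
10:30am end Kickoff Standup → 0
10:30am start Safety Workshop → 1
11:30am end Safety Workshop → 0
12:45pm start Vendor Check-in → 1
1:15pm start Kickoff Session → 2
2:00pm start Research Meeting → 3
2:15pm end Kickoff Session → 2
2:15pm end Vendor Check-in → 1
3:00pm end Research Meeting → 0
4:45pm start Strategy Call → 1
5:45pm end Strategy Call → 0
Peak is 3, at 2:00pm (Kickoff Session, Research Meeting, Vendor Check-in).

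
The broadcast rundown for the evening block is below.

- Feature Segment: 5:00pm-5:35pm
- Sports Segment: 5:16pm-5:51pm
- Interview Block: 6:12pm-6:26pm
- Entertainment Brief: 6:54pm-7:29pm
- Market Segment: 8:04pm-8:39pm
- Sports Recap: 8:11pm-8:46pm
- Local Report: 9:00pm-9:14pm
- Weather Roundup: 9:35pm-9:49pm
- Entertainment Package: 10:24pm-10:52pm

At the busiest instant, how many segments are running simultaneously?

2

Sort all start/end points and keep a running count:
5:00pm start Feature Segment → 1
5:16pm start Sports Segment → 2
5:35pm end Feature Segment → 1
5:51pm end Sports Segment → 0
6:12pm start Interview Block → 1
6:26pm end Interview Block → 0
6:54pm start Entertainment Brief → 1
7:29pm end Entertainment Brief → 0
8:04pm start Market Segment → 1
8:11pm start Sports Recap → 2
8:39pm end Market Segment → 1
8:46pm end Sports Recap → 0
9:00pm start Local Report → 1
9:14pm end Local Report → 0
9:35pm start Weather Roundup → 1
9:49pm end Weather Roundup → 0
10:24pm start Entertainment Package → 1
10:52pm end Entertainment Package → 0
Peak is 2, at 5:16pm (Feature Segment, Sports Segment).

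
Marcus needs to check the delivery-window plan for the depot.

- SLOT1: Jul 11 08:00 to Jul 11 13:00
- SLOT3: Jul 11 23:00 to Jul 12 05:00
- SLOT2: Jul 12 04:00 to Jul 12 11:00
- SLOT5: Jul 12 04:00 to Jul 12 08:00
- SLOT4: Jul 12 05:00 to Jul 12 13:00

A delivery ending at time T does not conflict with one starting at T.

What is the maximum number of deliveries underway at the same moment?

3

Sort all start/end points and keep a running count:
Jul 11 08:00 start SLOT1 → 1
Jul 11 13:00 end SLOT1 → 0
Jul 11 23:00 start SLOT3 → 1
Jul 12 04:00 start SLOT2 → 2
Jul 12 04:00 start SLOT5 → 3
Jul 12 05:00 end SLOT3 → 2
Jul 12 05:00 start SLOT4 → 3
Jul 12 08:00 end SLOT5 → 2
Jul 12 11:00 end SLOT2 → 1
Jul 12 13:00 end SLOT4 → 0
Peak is 3, at Jul 12 04:00 (SLOT2, SLOT3, SLOT5).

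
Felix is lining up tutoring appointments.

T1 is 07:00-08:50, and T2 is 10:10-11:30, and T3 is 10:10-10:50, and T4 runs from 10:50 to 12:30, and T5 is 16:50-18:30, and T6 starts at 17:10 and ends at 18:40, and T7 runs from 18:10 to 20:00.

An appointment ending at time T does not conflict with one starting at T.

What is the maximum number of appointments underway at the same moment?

Walk through starts and ends in time order (an end at T is processed before a start at T):
07:00 start T1 → 1
08:50 end T1 → 0
10:10 start T2 → 1
10:10 start T3 → 2
10:50 end T3 → 1
10:50 start T4 → 2
11:30 end T2 → 1
12:30 end T4 → 0
16:50 start T5 → 1
17:10 start T6 → 2
18:10 start T7 → 3
18:30 end T5 → 2
18:40 end T6 → 1
20:00 end T7 → 0
Peak is 3, at 18:10 (T5, T6, T7).

3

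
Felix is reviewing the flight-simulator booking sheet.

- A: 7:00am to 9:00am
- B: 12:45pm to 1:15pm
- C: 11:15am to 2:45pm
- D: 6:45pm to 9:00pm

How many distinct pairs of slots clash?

Sorted by start: A, C, B, D.
C starts after A ends, so A has no further overlaps.
B starts before C ends → C and B overlap.
D starts after C ends.
D starts after B ends.
Overlapping pairs: B & C — 1 in total.

1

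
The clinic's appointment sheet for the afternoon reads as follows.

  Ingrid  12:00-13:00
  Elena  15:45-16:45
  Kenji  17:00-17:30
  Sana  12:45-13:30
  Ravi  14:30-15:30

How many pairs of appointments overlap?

Sorted by start: Ingrid, Sana, Ravi, Elena, Kenji.
Sana starts before Ingrid ends → Ingrid and Sana overlap.
Ravi starts after Ingrid ends, so Ingrid has no further overlaps.
Ravi starts after Sana ends, so Sana has no further overlaps.
Elena starts after Ravi ends, so Ravi has no further overlaps.
Kenji starts after Elena ends.
Overlapping pairs: Ingrid & Sana — 1 in total.

1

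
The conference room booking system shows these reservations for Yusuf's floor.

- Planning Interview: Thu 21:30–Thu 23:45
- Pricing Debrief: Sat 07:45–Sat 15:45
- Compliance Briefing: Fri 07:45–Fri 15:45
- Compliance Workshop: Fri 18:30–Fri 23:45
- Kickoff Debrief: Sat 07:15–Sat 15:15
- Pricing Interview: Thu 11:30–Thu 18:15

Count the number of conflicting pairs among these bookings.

Sorted by start: Pricing Interview, Planning Interview, Compliance Briefing, Compliance Workshop, Kickoff Debrief, Pricing Debrief.
Planning Interview starts after Pricing Interview ends — done with Pricing Interview.
Compliance Briefing starts after Planning Interview ends — done with Planning Interview.
Compliance Workshop starts after Compliance Briefing ends — done with Compliance Briefing.
Kickoff Debrief starts after Compliance Workshop ends — done with Compliance Workshop.
Pricing Debrief starts before Kickoff Debrief ends → Kickoff Debrief and Pricing Debrief overlap.
Overlapping pairs: Kickoff Debrief & Pricing Debrief — 1 in total.

1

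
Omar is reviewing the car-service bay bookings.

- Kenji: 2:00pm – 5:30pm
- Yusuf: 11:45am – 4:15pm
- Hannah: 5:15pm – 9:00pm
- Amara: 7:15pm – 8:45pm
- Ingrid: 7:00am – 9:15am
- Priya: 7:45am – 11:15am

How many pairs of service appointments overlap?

4

Two intervals overlap when each starts before the other ends.
Sorted by start: Ingrid, Priya, Yusuf, Kenji, Hannah, Amara.
Priya starts before Ingrid ends → Ingrid and Priya overlap.
Yusuf starts after Ingrid ends; Ingrid is clear from here.
Yusuf starts after Priya ends; Priya is clear from here.
Kenji starts before Yusuf ends → Yusuf and Kenji overlap.
Hannah starts after Yusuf ends; Yusuf is clear from here.
Hannah starts before Kenji ends → Kenji and Hannah overlap.
Amara starts after Kenji ends.
Amara starts before Hannah ends → Hannah and Amara overlap.
Overlapping pairs: Amara & Hannah, Hannah & Kenji, Ingrid & Priya, Kenji & Yusuf — 4 in total.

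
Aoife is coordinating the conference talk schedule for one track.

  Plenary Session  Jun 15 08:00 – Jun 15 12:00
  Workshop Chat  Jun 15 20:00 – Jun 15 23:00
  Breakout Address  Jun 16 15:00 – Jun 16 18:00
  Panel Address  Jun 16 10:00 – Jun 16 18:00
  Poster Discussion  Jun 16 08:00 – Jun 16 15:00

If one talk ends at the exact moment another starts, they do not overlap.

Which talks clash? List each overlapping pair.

Breakout Address & Panel Address, Panel Address & Poster Discussion

Sorted by start: Plenary Session, Workshop Chat, Poster Discussion, Panel Address, Breakout Address.
Workshop Chat starts after Plenary Session ends — done with Plenary Session.
Poster Discussion starts after Workshop Chat ends — done with Workshop Chat.
Panel Address starts before Poster Discussion ends → Poster Discussion and Panel Address overlap.
Breakout Address starts exactly when Poster Discussion ends (back-to-back, no overlap).
Breakout Address starts before Panel Address ends → Panel Address and Breakout Address overlap.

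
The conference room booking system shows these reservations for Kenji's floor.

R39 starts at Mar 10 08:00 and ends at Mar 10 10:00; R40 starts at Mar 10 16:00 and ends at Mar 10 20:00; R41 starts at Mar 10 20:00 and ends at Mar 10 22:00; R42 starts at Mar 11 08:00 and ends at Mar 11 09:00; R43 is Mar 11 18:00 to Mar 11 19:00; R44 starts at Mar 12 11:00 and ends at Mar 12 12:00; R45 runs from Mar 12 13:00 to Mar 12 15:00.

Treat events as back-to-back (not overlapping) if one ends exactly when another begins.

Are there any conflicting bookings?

No

Check each pair: they overlap iff neither finishes before the other starts.
Sorted by start: R39, R40, R41, R42, R43, R44, R45.
R40 starts after R39 ends, so nothing later overlaps R39 either.
R41 starts exactly when R40 ends (back-to-back, no overlap), so nothing later overlaps R40 either.
R42 starts after R41 ends, so nothing later overlaps R41 either.
R43 starts after R42 ends, so nothing later overlaps R42 either.
R44 starts after R43 ends, so nothing later overlaps R43 either.
R45 starts after R44 ends.
Every pair is clear; the schedule has no overlaps.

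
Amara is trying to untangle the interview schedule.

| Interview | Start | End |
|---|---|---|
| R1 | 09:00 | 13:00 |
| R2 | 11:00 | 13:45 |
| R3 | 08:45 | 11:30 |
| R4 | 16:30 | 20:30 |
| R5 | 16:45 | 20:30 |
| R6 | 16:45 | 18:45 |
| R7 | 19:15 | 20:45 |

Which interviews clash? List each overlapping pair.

Sorted by start: R3, R1, R2, R4, R5, R6, R7.
R1 starts before R3 ends → R3 and R1 overlap.
R2 starts before R3 ends → R3 and R2 overlap.
R4 starts after R3 ends — done with R3.
R2 starts before R1 ends → R1 and R2 overlap.
R4 starts after R1 ends — done with R1.
R4 starts after R2 ends — done with R2.
R5 starts before R4 ends → R4 and R5 overlap.
R6 starts before R4 ends → R4 and R6 overlap.
R7 starts before R4 ends → R4 and R7 overlap.
R6 starts before R5 ends → R5 and R6 overlap.
R7 starts before R5 ends → R5 and R7 overlap.
R7 starts after R6 ends.

R1 & R2, R1 & R3, R2 & R3, R4 & R5, R4 & R6, R4 & R7, R5 & R6, R5 & R7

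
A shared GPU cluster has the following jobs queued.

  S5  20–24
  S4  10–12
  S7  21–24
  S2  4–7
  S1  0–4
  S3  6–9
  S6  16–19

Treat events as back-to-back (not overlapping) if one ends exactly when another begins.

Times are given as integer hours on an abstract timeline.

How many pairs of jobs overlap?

Two intervals overlap when each starts before the other ends.
Sorted by start: S1, S2, S3, S4, S6, S5, S7.
S2 starts exactly when S1 ends (back-to-back, no overlap), so S1 has no further overlaps.
S3 starts before S2 ends → S2 and S3 overlap.
S4 starts after S2 ends, so S2 has no further overlaps.
S4 starts after S3 ends, so S3 has no further overlaps.
S6 starts after S4 ends, so S4 has no further overlaps.
S5 starts after S6 ends, so S6 has no further overlaps.
S7 starts before S5 ends → S5 and S7 overlap.
Overlapping pairs: S2 & S3, S5 & S7 — 2 in total.

2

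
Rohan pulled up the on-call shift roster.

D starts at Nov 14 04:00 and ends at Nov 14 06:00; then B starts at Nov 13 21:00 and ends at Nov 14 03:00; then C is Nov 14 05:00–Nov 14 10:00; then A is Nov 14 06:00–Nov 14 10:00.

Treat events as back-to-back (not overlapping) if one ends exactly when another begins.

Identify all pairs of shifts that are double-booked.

A & C, C & D

Two intervals overlap when each starts before the other ends.
Sorted by start: B, D, C, A.
D starts after B ends — done with B.
C starts before D ends → D and C overlap.
A starts exactly when D ends (back-to-back, no overlap).
A starts before C ends → C and A overlap.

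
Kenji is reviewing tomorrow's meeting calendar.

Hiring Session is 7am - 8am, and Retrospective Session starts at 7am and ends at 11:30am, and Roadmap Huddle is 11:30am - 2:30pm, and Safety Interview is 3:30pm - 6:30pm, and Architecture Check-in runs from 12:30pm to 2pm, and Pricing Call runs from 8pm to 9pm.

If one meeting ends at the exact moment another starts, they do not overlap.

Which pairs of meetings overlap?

Architecture Check-in & Roadmap Huddle, Hiring Session & Retrospective Session

Sorted by start: Hiring Session, Retrospective Session, Roadmap Huddle, Architecture Check-in, Safety Interview, Pricing Call.
Retrospective Session starts before Hiring Session ends → Hiring Session and Retrospective Session overlap.
Roadmap Huddle starts after Hiring Session ends, so Hiring Session has no further overlaps.
Roadmap Huddle starts exactly when Retrospective Session ends (back-to-back, no overlap), so Retrospective Session has no further overlaps.
Architecture Check-in starts before Roadmap Huddle ends → Roadmap Huddle and Architecture Check-in overlap.
Safety Interview starts after Roadmap Huddle ends, so Roadmap Huddle has no further overlaps.
Safety Interview starts after Architecture Check-in ends, so Architecture Check-in has no further overlaps.
Pricing Call starts after Safety Interview ends.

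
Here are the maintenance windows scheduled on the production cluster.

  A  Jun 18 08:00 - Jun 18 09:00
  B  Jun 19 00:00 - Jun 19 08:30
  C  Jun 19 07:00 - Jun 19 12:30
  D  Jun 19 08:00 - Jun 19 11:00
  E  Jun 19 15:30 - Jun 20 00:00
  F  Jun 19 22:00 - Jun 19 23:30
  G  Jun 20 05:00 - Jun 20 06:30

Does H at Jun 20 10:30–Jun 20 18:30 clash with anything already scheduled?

No — it doesn't clash with anything

A: ends Jun 18 09:00 at or before H starts Jun 20 10:30 → clear.
B: ends Jun 19 08:30 at or before H starts Jun 20 10:30 → clear.
C: ends Jun 19 12:30 at or before H starts Jun 20 10:30 → clear.
D: ends Jun 19 11:00 at or before H starts Jun 20 10:30 → clear.
E: ends Jun 20 00:00 at or before H starts Jun 20 10:30 → clear.
F: ends Jun 19 23:30 at or before H starts Jun 20 10:30 → clear.
G: ends Jun 20 06:30 at or before H starts Jun 20 10:30 → clear.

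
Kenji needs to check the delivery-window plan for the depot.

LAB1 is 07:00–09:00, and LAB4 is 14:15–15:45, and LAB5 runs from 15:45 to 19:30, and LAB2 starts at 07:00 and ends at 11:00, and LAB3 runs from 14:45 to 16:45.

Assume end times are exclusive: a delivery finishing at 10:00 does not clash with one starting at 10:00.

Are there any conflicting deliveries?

Two intervals overlap when each starts before the other ends.
Sorted by start: LAB1, LAB2, LAB4, LAB3, LAB5.
LAB2 starts before LAB1 ends → LAB1 and LAB2 overlap.
That's a conflict, so the schedule is not conflict-free.

Yes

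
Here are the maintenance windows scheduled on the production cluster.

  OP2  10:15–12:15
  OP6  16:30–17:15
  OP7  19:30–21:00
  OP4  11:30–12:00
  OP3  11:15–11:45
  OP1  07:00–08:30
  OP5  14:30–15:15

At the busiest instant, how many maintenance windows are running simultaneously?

3

Sort all start/end points and keep a running count:
07:00 start OP1 → 1
08:30 end OP1 → 0
10:15 start OP2 → 1
11:15 start OP3 → 2
11:30 start OP4 → 3
11:45 end OP3 → 2
12:00 end OP4 → 1
12:15 end OP2 → 0
14:30 start OP5 → 1
15:15 end OP5 → 0
16:30 start OP6 → 1
17:15 end OP6 → 0
19:30 start OP7 → 1
21:00 end OP7 → 0
Peak is 3, at 11:30 (OP2, OP3, OP4).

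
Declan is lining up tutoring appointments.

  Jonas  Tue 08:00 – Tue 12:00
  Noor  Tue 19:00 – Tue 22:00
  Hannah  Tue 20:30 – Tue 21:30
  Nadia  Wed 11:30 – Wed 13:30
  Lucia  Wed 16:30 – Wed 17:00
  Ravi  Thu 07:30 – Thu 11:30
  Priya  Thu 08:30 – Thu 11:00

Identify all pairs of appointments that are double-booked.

Sorted by start: Jonas, Noor, Hannah, Nadia, Lucia, Ravi, Priya.
Noor starts after Jonas ends, so nothing later overlaps Jonas either.
Hannah starts before Noor ends → Noor and Hannah overlap.
Nadia starts after Noor ends, so nothing later overlaps Noor either.
Nadia starts after Hannah ends, so nothing later overlaps Hannah either.
Lucia starts after Nadia ends, so nothing later overlaps Nadia either.
Ravi starts after Lucia ends, so nothing later overlaps Lucia either.
Priya starts before Ravi ends → Ravi and Priya overlap.

Hannah & Noor, Priya & Ravi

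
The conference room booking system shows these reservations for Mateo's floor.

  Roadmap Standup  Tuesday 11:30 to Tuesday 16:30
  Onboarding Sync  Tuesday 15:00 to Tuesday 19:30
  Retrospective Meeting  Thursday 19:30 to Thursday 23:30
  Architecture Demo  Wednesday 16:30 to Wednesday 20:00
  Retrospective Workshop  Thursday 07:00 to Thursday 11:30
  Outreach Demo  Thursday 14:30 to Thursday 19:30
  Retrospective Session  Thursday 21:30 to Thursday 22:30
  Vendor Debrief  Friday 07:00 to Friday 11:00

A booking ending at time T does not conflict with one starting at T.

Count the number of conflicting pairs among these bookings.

2

Two intervals overlap when each starts before the other ends.
Sorted by start: Roadmap Standup, Onboarding Sync, Architecture Demo, Retrospective Workshop, Outreach Demo, Retrospective Meeting, Retrospective Session, Vendor Debrief.
Onboarding Sync starts before Roadmap Standup ends → Roadmap Standup and Onboarding Sync overlap.
Architecture Demo starts after Roadmap Standup ends, so Roadmap Standup has no further overlaps.
Architecture Demo starts after Onboarding Sync ends, so Onboarding Sync has no further overlaps.
Retrospective Workshop starts after Architecture Demo ends, so Architecture Demo has no further overlaps.
Outreach Demo starts after Retrospective Workshop ends, so Retrospective Workshop has no further overlaps.
Retrospective Meeting starts exactly when Outreach Demo ends (back-to-back, no overlap), so Outreach Demo has no further overlaps.
Retrospective Session starts before Retrospective Meeting ends → Retrospective Meeting and Retrospective Session overlap.
Vendor Debrief starts after Retrospective Meeting ends.
Vendor Debrief starts after Retrospective Session ends.
Overlapping pairs: Onboarding Sync & Roadmap Standup, Retrospective Meeting & Retrospective Session — 2 in total.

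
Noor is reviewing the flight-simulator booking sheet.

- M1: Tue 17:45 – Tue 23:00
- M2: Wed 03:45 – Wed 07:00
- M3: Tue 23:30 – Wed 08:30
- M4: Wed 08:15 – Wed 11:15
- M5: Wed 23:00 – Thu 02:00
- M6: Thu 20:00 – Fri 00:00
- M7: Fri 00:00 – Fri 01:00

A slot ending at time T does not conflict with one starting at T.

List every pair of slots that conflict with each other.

Sorted by start: M1, M3, M2, M4, M5, M6, M7.
M3 starts after M1 ends, so nothing later overlaps M1 either.
M2 starts before M3 ends → M3 and M2 overlap.
M4 starts before M3 ends → M3 and M4 overlap.
M5 starts after M3 ends, so nothing later overlaps M3 either.
M4 starts after M2 ends, so nothing later overlaps M2 either.
M5 starts after M4 ends, so nothing later overlaps M4 either.
M6 starts after M5 ends, so nothing later overlaps M5 either.
M7 starts exactly when M6 ends (back-to-back, no overlap).

M2 & M3, M3 & M4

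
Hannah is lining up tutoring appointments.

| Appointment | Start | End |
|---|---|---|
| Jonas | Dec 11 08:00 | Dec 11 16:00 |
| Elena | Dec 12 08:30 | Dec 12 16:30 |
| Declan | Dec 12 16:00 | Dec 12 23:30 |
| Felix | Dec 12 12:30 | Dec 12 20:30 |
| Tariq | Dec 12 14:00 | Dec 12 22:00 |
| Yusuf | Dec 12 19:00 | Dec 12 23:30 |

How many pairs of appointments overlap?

9

Check each pair: they overlap iff neither finishes before the other starts.
Sorted by start: Jonas, Elena, Felix, Tariq, Declan, Yusuf.
Elena starts after Jonas ends, so Jonas has no further overlaps.
Felix starts before Elena ends → Elena and Felix overlap.
Tariq starts before Elena ends → Elena and Tariq overlap.
Declan starts before Elena ends → Elena and Declan overlap.
Yusuf starts after Elena ends.
Tariq starts before Felix ends → Felix and Tariq overlap.
Declan starts before Felix ends → Felix and Declan overlap.
Yusuf starts before Felix ends → Felix and Yusuf overlap.
Declan starts before Tariq ends → Tariq and Declan overlap.
Yusuf starts before Tariq ends → Tariq and Yusuf overlap.
Yusuf starts before Declan ends → Declan and Yusuf overlap.
Overlapping pairs: Declan & Elena, Declan & Felix, Declan & Tariq, Declan & Yusuf, Elena & Felix, Elena & Tariq, Felix & Tariq, Felix & Yusuf, Tariq & Yusuf — 9 in total.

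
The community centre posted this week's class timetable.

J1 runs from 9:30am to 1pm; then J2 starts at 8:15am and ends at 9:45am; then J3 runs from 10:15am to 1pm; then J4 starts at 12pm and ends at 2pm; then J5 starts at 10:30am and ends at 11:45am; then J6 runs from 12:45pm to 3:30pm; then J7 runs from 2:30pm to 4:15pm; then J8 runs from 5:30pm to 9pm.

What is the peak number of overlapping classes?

4

Sweep the timeline, counting +1 at each start and −1 at each end (ends before starts at a tie):
8:15am start J2 → 1
9:30am start J1 → 2
9:45am end J2 → 1
10:15am start J3 → 2
10:30am start J5 → 3
11:45am end J5 → 2
12pm start J4 → 3
12:45pm start J6 → 4
1pm end J1 → 3
1pm end J3 → 2
2pm end J4 → 1
2:30pm start J7 → 2
3:30pm end J6 → 1
4:15pm end J7 → 0
5:30pm start J8 → 1
9pm end J8 → 0
Peak is 4, at 12:45pm (J1, J3, J4, J6).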